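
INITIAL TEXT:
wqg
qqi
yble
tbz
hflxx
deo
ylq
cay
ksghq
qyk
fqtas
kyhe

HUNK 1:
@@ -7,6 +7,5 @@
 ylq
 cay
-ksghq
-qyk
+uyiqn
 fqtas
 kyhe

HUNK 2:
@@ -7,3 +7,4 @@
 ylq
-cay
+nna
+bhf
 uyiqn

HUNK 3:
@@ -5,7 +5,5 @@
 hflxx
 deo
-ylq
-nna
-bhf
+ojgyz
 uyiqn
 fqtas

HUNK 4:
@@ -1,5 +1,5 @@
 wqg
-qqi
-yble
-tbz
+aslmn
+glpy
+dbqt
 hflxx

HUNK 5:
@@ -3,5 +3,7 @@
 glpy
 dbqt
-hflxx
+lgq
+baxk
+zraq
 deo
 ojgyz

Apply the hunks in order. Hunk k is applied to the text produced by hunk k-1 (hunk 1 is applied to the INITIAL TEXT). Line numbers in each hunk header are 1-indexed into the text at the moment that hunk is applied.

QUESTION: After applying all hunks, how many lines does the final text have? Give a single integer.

Hunk 1: at line 7 remove [ksghq,qyk] add [uyiqn] -> 11 lines: wqg qqi yble tbz hflxx deo ylq cay uyiqn fqtas kyhe
Hunk 2: at line 7 remove [cay] add [nna,bhf] -> 12 lines: wqg qqi yble tbz hflxx deo ylq nna bhf uyiqn fqtas kyhe
Hunk 3: at line 5 remove [ylq,nna,bhf] add [ojgyz] -> 10 lines: wqg qqi yble tbz hflxx deo ojgyz uyiqn fqtas kyhe
Hunk 4: at line 1 remove [qqi,yble,tbz] add [aslmn,glpy,dbqt] -> 10 lines: wqg aslmn glpy dbqt hflxx deo ojgyz uyiqn fqtas kyhe
Hunk 5: at line 3 remove [hflxx] add [lgq,baxk,zraq] -> 12 lines: wqg aslmn glpy dbqt lgq baxk zraq deo ojgyz uyiqn fqtas kyhe
Final line count: 12

Answer: 12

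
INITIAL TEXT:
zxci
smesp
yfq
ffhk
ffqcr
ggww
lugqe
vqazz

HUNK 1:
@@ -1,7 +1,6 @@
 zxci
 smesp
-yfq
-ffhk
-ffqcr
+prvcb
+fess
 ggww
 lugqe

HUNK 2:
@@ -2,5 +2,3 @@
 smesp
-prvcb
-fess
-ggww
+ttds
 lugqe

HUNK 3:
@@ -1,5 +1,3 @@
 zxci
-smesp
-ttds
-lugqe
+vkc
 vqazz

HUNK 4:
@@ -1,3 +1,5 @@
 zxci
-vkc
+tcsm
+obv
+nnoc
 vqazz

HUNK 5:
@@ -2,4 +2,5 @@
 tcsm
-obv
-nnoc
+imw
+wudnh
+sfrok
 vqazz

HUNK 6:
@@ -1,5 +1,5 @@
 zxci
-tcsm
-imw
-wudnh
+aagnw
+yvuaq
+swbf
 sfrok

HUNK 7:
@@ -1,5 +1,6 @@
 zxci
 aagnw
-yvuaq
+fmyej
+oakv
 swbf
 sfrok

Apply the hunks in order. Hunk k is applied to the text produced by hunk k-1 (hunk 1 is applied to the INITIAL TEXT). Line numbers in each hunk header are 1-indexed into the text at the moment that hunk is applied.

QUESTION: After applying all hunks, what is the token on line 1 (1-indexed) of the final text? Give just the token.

Hunk 1: at line 1 remove [yfq,ffhk,ffqcr] add [prvcb,fess] -> 7 lines: zxci smesp prvcb fess ggww lugqe vqazz
Hunk 2: at line 2 remove [prvcb,fess,ggww] add [ttds] -> 5 lines: zxci smesp ttds lugqe vqazz
Hunk 3: at line 1 remove [smesp,ttds,lugqe] add [vkc] -> 3 lines: zxci vkc vqazz
Hunk 4: at line 1 remove [vkc] add [tcsm,obv,nnoc] -> 5 lines: zxci tcsm obv nnoc vqazz
Hunk 5: at line 2 remove [obv,nnoc] add [imw,wudnh,sfrok] -> 6 lines: zxci tcsm imw wudnh sfrok vqazz
Hunk 6: at line 1 remove [tcsm,imw,wudnh] add [aagnw,yvuaq,swbf] -> 6 lines: zxci aagnw yvuaq swbf sfrok vqazz
Hunk 7: at line 1 remove [yvuaq] add [fmyej,oakv] -> 7 lines: zxci aagnw fmyej oakv swbf sfrok vqazz
Final line 1: zxci

Answer: zxci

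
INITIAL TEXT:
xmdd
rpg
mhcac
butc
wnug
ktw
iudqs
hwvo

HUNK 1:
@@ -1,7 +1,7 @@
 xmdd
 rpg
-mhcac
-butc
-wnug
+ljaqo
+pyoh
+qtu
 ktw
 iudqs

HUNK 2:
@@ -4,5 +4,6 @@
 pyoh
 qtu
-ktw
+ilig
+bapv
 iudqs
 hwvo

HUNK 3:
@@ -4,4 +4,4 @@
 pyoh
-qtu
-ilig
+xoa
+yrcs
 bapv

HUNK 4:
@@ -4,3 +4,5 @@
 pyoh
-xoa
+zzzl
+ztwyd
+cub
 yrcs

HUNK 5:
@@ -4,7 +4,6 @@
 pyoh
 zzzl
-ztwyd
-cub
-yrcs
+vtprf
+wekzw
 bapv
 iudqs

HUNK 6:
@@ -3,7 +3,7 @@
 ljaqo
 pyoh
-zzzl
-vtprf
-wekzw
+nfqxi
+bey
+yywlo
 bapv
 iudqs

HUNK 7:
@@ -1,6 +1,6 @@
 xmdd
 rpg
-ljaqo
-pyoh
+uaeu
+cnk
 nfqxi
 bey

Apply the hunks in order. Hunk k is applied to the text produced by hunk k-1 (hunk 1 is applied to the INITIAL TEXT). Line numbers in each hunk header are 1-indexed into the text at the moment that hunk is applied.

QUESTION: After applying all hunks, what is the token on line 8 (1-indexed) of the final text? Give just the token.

Hunk 1: at line 1 remove [mhcac,butc,wnug] add [ljaqo,pyoh,qtu] -> 8 lines: xmdd rpg ljaqo pyoh qtu ktw iudqs hwvo
Hunk 2: at line 4 remove [ktw] add [ilig,bapv] -> 9 lines: xmdd rpg ljaqo pyoh qtu ilig bapv iudqs hwvo
Hunk 3: at line 4 remove [qtu,ilig] add [xoa,yrcs] -> 9 lines: xmdd rpg ljaqo pyoh xoa yrcs bapv iudqs hwvo
Hunk 4: at line 4 remove [xoa] add [zzzl,ztwyd,cub] -> 11 lines: xmdd rpg ljaqo pyoh zzzl ztwyd cub yrcs bapv iudqs hwvo
Hunk 5: at line 4 remove [ztwyd,cub,yrcs] add [vtprf,wekzw] -> 10 lines: xmdd rpg ljaqo pyoh zzzl vtprf wekzw bapv iudqs hwvo
Hunk 6: at line 3 remove [zzzl,vtprf,wekzw] add [nfqxi,bey,yywlo] -> 10 lines: xmdd rpg ljaqo pyoh nfqxi bey yywlo bapv iudqs hwvo
Hunk 7: at line 1 remove [ljaqo,pyoh] add [uaeu,cnk] -> 10 lines: xmdd rpg uaeu cnk nfqxi bey yywlo bapv iudqs hwvo
Final line 8: bapv

Answer: bapv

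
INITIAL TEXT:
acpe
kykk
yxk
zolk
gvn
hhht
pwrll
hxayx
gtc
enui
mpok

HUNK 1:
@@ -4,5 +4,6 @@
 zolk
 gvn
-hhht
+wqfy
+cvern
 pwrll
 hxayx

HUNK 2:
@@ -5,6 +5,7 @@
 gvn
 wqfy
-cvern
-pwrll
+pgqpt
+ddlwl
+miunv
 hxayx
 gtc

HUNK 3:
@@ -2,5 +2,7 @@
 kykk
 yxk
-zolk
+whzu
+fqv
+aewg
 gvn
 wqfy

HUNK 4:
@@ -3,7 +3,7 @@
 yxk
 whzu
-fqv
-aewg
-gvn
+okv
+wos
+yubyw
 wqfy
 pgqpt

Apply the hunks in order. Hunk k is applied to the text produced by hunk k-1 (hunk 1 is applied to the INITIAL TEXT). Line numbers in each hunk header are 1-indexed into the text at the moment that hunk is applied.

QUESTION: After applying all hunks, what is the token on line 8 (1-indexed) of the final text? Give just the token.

Answer: wqfy

Derivation:
Hunk 1: at line 4 remove [hhht] add [wqfy,cvern] -> 12 lines: acpe kykk yxk zolk gvn wqfy cvern pwrll hxayx gtc enui mpok
Hunk 2: at line 5 remove [cvern,pwrll] add [pgqpt,ddlwl,miunv] -> 13 lines: acpe kykk yxk zolk gvn wqfy pgqpt ddlwl miunv hxayx gtc enui mpok
Hunk 3: at line 2 remove [zolk] add [whzu,fqv,aewg] -> 15 lines: acpe kykk yxk whzu fqv aewg gvn wqfy pgqpt ddlwl miunv hxayx gtc enui mpok
Hunk 4: at line 3 remove [fqv,aewg,gvn] add [okv,wos,yubyw] -> 15 lines: acpe kykk yxk whzu okv wos yubyw wqfy pgqpt ddlwl miunv hxayx gtc enui mpok
Final line 8: wqfy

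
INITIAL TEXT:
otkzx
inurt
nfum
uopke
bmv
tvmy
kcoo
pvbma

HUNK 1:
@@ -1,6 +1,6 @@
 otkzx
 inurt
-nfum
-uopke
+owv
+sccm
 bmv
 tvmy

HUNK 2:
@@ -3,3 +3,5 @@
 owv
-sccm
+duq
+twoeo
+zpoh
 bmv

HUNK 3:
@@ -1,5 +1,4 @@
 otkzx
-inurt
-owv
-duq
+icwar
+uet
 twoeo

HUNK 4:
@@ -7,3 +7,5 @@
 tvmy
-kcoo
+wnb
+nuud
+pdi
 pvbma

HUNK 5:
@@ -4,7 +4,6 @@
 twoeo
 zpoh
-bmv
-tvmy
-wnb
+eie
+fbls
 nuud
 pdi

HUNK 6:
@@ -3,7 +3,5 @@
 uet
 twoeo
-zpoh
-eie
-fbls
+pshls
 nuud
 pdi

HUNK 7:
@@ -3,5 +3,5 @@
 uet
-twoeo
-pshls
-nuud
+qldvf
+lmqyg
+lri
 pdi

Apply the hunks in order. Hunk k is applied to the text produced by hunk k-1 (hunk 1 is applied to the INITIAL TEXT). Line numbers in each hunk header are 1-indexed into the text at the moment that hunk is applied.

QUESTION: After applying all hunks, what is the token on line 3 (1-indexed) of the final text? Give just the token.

Answer: uet

Derivation:
Hunk 1: at line 1 remove [nfum,uopke] add [owv,sccm] -> 8 lines: otkzx inurt owv sccm bmv tvmy kcoo pvbma
Hunk 2: at line 3 remove [sccm] add [duq,twoeo,zpoh] -> 10 lines: otkzx inurt owv duq twoeo zpoh bmv tvmy kcoo pvbma
Hunk 3: at line 1 remove [inurt,owv,duq] add [icwar,uet] -> 9 lines: otkzx icwar uet twoeo zpoh bmv tvmy kcoo pvbma
Hunk 4: at line 7 remove [kcoo] add [wnb,nuud,pdi] -> 11 lines: otkzx icwar uet twoeo zpoh bmv tvmy wnb nuud pdi pvbma
Hunk 5: at line 4 remove [bmv,tvmy,wnb] add [eie,fbls] -> 10 lines: otkzx icwar uet twoeo zpoh eie fbls nuud pdi pvbma
Hunk 6: at line 3 remove [zpoh,eie,fbls] add [pshls] -> 8 lines: otkzx icwar uet twoeo pshls nuud pdi pvbma
Hunk 7: at line 3 remove [twoeo,pshls,nuud] add [qldvf,lmqyg,lri] -> 8 lines: otkzx icwar uet qldvf lmqyg lri pdi pvbma
Final line 3: uet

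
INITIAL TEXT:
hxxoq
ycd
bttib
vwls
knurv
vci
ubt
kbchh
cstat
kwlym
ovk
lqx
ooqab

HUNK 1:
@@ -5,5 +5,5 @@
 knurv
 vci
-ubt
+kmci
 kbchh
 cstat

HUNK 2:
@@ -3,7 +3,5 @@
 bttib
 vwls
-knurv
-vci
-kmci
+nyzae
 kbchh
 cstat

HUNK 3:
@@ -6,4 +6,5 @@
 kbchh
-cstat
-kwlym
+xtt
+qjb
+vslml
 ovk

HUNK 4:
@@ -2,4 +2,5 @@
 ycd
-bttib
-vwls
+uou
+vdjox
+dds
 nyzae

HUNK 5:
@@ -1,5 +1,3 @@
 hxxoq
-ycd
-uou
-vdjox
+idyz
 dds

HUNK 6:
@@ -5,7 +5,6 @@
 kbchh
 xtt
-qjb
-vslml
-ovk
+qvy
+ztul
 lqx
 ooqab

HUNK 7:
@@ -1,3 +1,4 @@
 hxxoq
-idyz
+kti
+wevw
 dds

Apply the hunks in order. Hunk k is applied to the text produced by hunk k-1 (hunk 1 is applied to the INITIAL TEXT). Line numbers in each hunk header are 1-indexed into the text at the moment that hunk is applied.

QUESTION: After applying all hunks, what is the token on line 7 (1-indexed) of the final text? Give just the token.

Answer: xtt

Derivation:
Hunk 1: at line 5 remove [ubt] add [kmci] -> 13 lines: hxxoq ycd bttib vwls knurv vci kmci kbchh cstat kwlym ovk lqx ooqab
Hunk 2: at line 3 remove [knurv,vci,kmci] add [nyzae] -> 11 lines: hxxoq ycd bttib vwls nyzae kbchh cstat kwlym ovk lqx ooqab
Hunk 3: at line 6 remove [cstat,kwlym] add [xtt,qjb,vslml] -> 12 lines: hxxoq ycd bttib vwls nyzae kbchh xtt qjb vslml ovk lqx ooqab
Hunk 4: at line 2 remove [bttib,vwls] add [uou,vdjox,dds] -> 13 lines: hxxoq ycd uou vdjox dds nyzae kbchh xtt qjb vslml ovk lqx ooqab
Hunk 5: at line 1 remove [ycd,uou,vdjox] add [idyz] -> 11 lines: hxxoq idyz dds nyzae kbchh xtt qjb vslml ovk lqx ooqab
Hunk 6: at line 5 remove [qjb,vslml,ovk] add [qvy,ztul] -> 10 lines: hxxoq idyz dds nyzae kbchh xtt qvy ztul lqx ooqab
Hunk 7: at line 1 remove [idyz] add [kti,wevw] -> 11 lines: hxxoq kti wevw dds nyzae kbchh xtt qvy ztul lqx ooqab
Final line 7: xtt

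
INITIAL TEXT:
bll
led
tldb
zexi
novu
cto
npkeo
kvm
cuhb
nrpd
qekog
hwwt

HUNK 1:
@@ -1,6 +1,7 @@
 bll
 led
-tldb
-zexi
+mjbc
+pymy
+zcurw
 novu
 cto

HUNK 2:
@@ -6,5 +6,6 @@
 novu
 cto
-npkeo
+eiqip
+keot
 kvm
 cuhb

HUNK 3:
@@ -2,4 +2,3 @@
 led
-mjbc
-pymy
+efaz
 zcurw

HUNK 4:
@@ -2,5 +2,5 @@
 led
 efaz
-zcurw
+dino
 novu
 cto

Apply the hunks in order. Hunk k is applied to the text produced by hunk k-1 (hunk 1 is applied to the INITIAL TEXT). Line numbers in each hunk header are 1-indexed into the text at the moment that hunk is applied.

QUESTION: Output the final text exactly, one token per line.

Answer: bll
led
efaz
dino
novu
cto
eiqip
keot
kvm
cuhb
nrpd
qekog
hwwt

Derivation:
Hunk 1: at line 1 remove [tldb,zexi] add [mjbc,pymy,zcurw] -> 13 lines: bll led mjbc pymy zcurw novu cto npkeo kvm cuhb nrpd qekog hwwt
Hunk 2: at line 6 remove [npkeo] add [eiqip,keot] -> 14 lines: bll led mjbc pymy zcurw novu cto eiqip keot kvm cuhb nrpd qekog hwwt
Hunk 3: at line 2 remove [mjbc,pymy] add [efaz] -> 13 lines: bll led efaz zcurw novu cto eiqip keot kvm cuhb nrpd qekog hwwt
Hunk 4: at line 2 remove [zcurw] add [dino] -> 13 lines: bll led efaz dino novu cto eiqip keot kvm cuhb nrpd qekog hwwt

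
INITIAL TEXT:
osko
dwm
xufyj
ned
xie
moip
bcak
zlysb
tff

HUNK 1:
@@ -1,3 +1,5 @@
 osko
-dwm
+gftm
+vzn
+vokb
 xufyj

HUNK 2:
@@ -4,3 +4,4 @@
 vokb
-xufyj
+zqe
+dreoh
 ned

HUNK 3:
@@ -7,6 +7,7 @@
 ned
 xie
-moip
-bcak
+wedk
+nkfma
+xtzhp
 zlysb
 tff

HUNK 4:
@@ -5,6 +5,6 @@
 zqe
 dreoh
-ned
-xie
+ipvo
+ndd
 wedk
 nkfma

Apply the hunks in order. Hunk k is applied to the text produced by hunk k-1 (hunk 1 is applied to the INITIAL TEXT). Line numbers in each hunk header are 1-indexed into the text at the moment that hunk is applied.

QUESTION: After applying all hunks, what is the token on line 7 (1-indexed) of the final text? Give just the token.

Answer: ipvo

Derivation:
Hunk 1: at line 1 remove [dwm] add [gftm,vzn,vokb] -> 11 lines: osko gftm vzn vokb xufyj ned xie moip bcak zlysb tff
Hunk 2: at line 4 remove [xufyj] add [zqe,dreoh] -> 12 lines: osko gftm vzn vokb zqe dreoh ned xie moip bcak zlysb tff
Hunk 3: at line 7 remove [moip,bcak] add [wedk,nkfma,xtzhp] -> 13 lines: osko gftm vzn vokb zqe dreoh ned xie wedk nkfma xtzhp zlysb tff
Hunk 4: at line 5 remove [ned,xie] add [ipvo,ndd] -> 13 lines: osko gftm vzn vokb zqe dreoh ipvo ndd wedk nkfma xtzhp zlysb tff
Final line 7: ipvo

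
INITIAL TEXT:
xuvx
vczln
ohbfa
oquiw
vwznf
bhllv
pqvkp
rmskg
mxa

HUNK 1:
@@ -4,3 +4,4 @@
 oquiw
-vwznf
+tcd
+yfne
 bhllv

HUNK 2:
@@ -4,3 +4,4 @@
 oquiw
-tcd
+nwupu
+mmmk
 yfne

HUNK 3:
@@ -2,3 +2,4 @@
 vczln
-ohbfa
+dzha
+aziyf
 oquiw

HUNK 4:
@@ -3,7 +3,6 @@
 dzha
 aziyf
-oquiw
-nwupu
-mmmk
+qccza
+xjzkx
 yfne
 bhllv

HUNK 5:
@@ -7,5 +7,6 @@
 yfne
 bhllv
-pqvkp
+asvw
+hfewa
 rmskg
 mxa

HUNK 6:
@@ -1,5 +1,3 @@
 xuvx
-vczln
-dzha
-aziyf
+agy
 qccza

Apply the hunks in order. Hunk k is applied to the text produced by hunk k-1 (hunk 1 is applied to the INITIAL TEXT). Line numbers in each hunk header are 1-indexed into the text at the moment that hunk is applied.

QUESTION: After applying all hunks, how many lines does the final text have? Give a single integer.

Hunk 1: at line 4 remove [vwznf] add [tcd,yfne] -> 10 lines: xuvx vczln ohbfa oquiw tcd yfne bhllv pqvkp rmskg mxa
Hunk 2: at line 4 remove [tcd] add [nwupu,mmmk] -> 11 lines: xuvx vczln ohbfa oquiw nwupu mmmk yfne bhllv pqvkp rmskg mxa
Hunk 3: at line 2 remove [ohbfa] add [dzha,aziyf] -> 12 lines: xuvx vczln dzha aziyf oquiw nwupu mmmk yfne bhllv pqvkp rmskg mxa
Hunk 4: at line 3 remove [oquiw,nwupu,mmmk] add [qccza,xjzkx] -> 11 lines: xuvx vczln dzha aziyf qccza xjzkx yfne bhllv pqvkp rmskg mxa
Hunk 5: at line 7 remove [pqvkp] add [asvw,hfewa] -> 12 lines: xuvx vczln dzha aziyf qccza xjzkx yfne bhllv asvw hfewa rmskg mxa
Hunk 6: at line 1 remove [vczln,dzha,aziyf] add [agy] -> 10 lines: xuvx agy qccza xjzkx yfne bhllv asvw hfewa rmskg mxa
Final line count: 10

Answer: 10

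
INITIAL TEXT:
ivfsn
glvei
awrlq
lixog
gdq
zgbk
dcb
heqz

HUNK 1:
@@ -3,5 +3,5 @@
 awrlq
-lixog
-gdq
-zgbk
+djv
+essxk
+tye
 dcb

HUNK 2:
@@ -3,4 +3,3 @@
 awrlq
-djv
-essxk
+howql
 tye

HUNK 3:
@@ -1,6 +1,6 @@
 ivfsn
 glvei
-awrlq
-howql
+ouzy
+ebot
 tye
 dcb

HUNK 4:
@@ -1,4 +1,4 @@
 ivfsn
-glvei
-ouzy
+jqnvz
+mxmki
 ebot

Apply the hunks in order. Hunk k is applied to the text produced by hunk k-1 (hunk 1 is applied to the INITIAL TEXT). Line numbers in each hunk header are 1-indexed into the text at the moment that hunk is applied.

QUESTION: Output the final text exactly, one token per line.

Hunk 1: at line 3 remove [lixog,gdq,zgbk] add [djv,essxk,tye] -> 8 lines: ivfsn glvei awrlq djv essxk tye dcb heqz
Hunk 2: at line 3 remove [djv,essxk] add [howql] -> 7 lines: ivfsn glvei awrlq howql tye dcb heqz
Hunk 3: at line 1 remove [awrlq,howql] add [ouzy,ebot] -> 7 lines: ivfsn glvei ouzy ebot tye dcb heqz
Hunk 4: at line 1 remove [glvei,ouzy] add [jqnvz,mxmki] -> 7 lines: ivfsn jqnvz mxmki ebot tye dcb heqz

Answer: ivfsn
jqnvz
mxmki
ebot
tye
dcb
heqz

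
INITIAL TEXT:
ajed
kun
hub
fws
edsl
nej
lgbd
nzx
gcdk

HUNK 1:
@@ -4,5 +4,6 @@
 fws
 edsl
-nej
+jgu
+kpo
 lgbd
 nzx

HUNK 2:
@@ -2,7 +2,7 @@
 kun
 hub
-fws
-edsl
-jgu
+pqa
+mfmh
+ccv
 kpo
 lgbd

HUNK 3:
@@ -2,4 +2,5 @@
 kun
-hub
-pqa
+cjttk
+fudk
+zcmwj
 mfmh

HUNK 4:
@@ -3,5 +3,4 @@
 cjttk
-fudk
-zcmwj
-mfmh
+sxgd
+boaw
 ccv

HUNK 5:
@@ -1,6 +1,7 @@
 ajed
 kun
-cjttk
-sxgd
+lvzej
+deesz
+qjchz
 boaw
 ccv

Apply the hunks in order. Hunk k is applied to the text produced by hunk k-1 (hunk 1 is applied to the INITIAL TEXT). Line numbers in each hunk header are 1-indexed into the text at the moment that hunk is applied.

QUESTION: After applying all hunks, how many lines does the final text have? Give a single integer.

Answer: 11

Derivation:
Hunk 1: at line 4 remove [nej] add [jgu,kpo] -> 10 lines: ajed kun hub fws edsl jgu kpo lgbd nzx gcdk
Hunk 2: at line 2 remove [fws,edsl,jgu] add [pqa,mfmh,ccv] -> 10 lines: ajed kun hub pqa mfmh ccv kpo lgbd nzx gcdk
Hunk 3: at line 2 remove [hub,pqa] add [cjttk,fudk,zcmwj] -> 11 lines: ajed kun cjttk fudk zcmwj mfmh ccv kpo lgbd nzx gcdk
Hunk 4: at line 3 remove [fudk,zcmwj,mfmh] add [sxgd,boaw] -> 10 lines: ajed kun cjttk sxgd boaw ccv kpo lgbd nzx gcdk
Hunk 5: at line 1 remove [cjttk,sxgd] add [lvzej,deesz,qjchz] -> 11 lines: ajed kun lvzej deesz qjchz boaw ccv kpo lgbd nzx gcdk
Final line count: 11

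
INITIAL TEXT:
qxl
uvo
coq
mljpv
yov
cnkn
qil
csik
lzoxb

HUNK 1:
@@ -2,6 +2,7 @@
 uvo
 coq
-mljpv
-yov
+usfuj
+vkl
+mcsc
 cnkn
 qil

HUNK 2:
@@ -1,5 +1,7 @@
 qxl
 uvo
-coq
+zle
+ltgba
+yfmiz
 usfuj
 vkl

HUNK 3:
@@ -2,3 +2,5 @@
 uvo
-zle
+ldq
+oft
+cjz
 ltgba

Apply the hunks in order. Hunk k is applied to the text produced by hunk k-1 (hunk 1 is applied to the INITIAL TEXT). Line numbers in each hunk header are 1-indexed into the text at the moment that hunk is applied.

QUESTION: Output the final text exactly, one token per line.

Hunk 1: at line 2 remove [mljpv,yov] add [usfuj,vkl,mcsc] -> 10 lines: qxl uvo coq usfuj vkl mcsc cnkn qil csik lzoxb
Hunk 2: at line 1 remove [coq] add [zle,ltgba,yfmiz] -> 12 lines: qxl uvo zle ltgba yfmiz usfuj vkl mcsc cnkn qil csik lzoxb
Hunk 3: at line 2 remove [zle] add [ldq,oft,cjz] -> 14 lines: qxl uvo ldq oft cjz ltgba yfmiz usfuj vkl mcsc cnkn qil csik lzoxb

Answer: qxl
uvo
ldq
oft
cjz
ltgba
yfmiz
usfuj
vkl
mcsc
cnkn
qil
csik
lzoxb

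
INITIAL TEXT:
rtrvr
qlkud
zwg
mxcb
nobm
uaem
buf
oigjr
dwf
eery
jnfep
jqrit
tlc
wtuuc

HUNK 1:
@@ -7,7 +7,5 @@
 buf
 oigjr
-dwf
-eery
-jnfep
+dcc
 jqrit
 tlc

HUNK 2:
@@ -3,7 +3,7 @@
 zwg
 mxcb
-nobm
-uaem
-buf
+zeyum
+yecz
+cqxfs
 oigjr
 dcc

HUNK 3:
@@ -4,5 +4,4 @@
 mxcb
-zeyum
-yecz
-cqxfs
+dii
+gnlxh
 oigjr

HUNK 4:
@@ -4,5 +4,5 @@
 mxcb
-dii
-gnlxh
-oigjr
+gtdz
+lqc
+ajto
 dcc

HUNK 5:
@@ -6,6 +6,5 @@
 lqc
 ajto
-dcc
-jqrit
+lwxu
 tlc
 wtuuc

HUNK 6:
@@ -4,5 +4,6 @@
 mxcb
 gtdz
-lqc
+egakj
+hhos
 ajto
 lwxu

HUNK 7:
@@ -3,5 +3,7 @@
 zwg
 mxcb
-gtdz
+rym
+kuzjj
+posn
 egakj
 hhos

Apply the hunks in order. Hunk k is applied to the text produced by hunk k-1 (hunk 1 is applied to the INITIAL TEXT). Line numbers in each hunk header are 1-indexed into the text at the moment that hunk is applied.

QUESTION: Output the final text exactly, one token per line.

Hunk 1: at line 7 remove [dwf,eery,jnfep] add [dcc] -> 12 lines: rtrvr qlkud zwg mxcb nobm uaem buf oigjr dcc jqrit tlc wtuuc
Hunk 2: at line 3 remove [nobm,uaem,buf] add [zeyum,yecz,cqxfs] -> 12 lines: rtrvr qlkud zwg mxcb zeyum yecz cqxfs oigjr dcc jqrit tlc wtuuc
Hunk 3: at line 4 remove [zeyum,yecz,cqxfs] add [dii,gnlxh] -> 11 lines: rtrvr qlkud zwg mxcb dii gnlxh oigjr dcc jqrit tlc wtuuc
Hunk 4: at line 4 remove [dii,gnlxh,oigjr] add [gtdz,lqc,ajto] -> 11 lines: rtrvr qlkud zwg mxcb gtdz lqc ajto dcc jqrit tlc wtuuc
Hunk 5: at line 6 remove [dcc,jqrit] add [lwxu] -> 10 lines: rtrvr qlkud zwg mxcb gtdz lqc ajto lwxu tlc wtuuc
Hunk 6: at line 4 remove [lqc] add [egakj,hhos] -> 11 lines: rtrvr qlkud zwg mxcb gtdz egakj hhos ajto lwxu tlc wtuuc
Hunk 7: at line 3 remove [gtdz] add [rym,kuzjj,posn] -> 13 lines: rtrvr qlkud zwg mxcb rym kuzjj posn egakj hhos ajto lwxu tlc wtuuc

Answer: rtrvr
qlkud
zwg
mxcb
rym
kuzjj
posn
egakj
hhos
ajto
lwxu
tlc
wtuuc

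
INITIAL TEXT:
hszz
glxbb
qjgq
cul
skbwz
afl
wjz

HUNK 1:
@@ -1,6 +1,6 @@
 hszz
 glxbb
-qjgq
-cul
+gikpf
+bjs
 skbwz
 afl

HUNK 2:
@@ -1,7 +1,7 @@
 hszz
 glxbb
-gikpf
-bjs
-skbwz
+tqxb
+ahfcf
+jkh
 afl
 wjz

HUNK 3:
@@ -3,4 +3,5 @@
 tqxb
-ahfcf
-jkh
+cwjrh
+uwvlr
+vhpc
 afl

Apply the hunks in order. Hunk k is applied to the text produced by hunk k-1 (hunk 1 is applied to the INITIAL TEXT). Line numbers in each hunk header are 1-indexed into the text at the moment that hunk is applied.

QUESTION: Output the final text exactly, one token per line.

Answer: hszz
glxbb
tqxb
cwjrh
uwvlr
vhpc
afl
wjz

Derivation:
Hunk 1: at line 1 remove [qjgq,cul] add [gikpf,bjs] -> 7 lines: hszz glxbb gikpf bjs skbwz afl wjz
Hunk 2: at line 1 remove [gikpf,bjs,skbwz] add [tqxb,ahfcf,jkh] -> 7 lines: hszz glxbb tqxb ahfcf jkh afl wjz
Hunk 3: at line 3 remove [ahfcf,jkh] add [cwjrh,uwvlr,vhpc] -> 8 lines: hszz glxbb tqxb cwjrh uwvlr vhpc afl wjz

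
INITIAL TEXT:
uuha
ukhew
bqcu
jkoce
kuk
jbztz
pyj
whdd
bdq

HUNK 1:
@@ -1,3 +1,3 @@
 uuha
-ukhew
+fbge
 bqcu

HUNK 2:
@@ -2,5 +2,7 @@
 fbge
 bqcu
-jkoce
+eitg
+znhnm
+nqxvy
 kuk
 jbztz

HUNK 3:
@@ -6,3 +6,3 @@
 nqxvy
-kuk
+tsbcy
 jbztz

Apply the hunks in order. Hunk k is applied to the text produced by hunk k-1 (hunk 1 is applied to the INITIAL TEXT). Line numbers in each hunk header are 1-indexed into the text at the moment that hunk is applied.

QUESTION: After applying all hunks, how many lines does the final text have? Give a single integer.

Hunk 1: at line 1 remove [ukhew] add [fbge] -> 9 lines: uuha fbge bqcu jkoce kuk jbztz pyj whdd bdq
Hunk 2: at line 2 remove [jkoce] add [eitg,znhnm,nqxvy] -> 11 lines: uuha fbge bqcu eitg znhnm nqxvy kuk jbztz pyj whdd bdq
Hunk 3: at line 6 remove [kuk] add [tsbcy] -> 11 lines: uuha fbge bqcu eitg znhnm nqxvy tsbcy jbztz pyj whdd bdq
Final line count: 11

Answer: 11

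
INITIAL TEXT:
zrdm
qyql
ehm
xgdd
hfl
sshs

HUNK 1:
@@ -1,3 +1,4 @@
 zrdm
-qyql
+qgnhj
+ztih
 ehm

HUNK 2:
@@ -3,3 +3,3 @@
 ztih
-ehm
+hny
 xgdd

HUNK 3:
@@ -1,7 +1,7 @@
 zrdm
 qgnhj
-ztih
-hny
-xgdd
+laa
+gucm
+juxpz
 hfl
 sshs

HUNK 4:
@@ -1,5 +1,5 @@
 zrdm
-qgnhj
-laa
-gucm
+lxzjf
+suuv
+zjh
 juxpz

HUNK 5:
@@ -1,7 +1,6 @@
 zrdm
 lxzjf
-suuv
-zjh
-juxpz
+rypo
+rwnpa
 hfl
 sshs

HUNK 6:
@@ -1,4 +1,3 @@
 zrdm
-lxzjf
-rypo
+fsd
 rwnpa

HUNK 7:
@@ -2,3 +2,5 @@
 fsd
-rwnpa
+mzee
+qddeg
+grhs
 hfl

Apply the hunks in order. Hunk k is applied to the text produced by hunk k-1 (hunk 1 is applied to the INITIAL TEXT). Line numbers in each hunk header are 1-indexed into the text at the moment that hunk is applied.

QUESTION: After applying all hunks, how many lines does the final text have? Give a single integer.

Hunk 1: at line 1 remove [qyql] add [qgnhj,ztih] -> 7 lines: zrdm qgnhj ztih ehm xgdd hfl sshs
Hunk 2: at line 3 remove [ehm] add [hny] -> 7 lines: zrdm qgnhj ztih hny xgdd hfl sshs
Hunk 3: at line 1 remove [ztih,hny,xgdd] add [laa,gucm,juxpz] -> 7 lines: zrdm qgnhj laa gucm juxpz hfl sshs
Hunk 4: at line 1 remove [qgnhj,laa,gucm] add [lxzjf,suuv,zjh] -> 7 lines: zrdm lxzjf suuv zjh juxpz hfl sshs
Hunk 5: at line 1 remove [suuv,zjh,juxpz] add [rypo,rwnpa] -> 6 lines: zrdm lxzjf rypo rwnpa hfl sshs
Hunk 6: at line 1 remove [lxzjf,rypo] add [fsd] -> 5 lines: zrdm fsd rwnpa hfl sshs
Hunk 7: at line 2 remove [rwnpa] add [mzee,qddeg,grhs] -> 7 lines: zrdm fsd mzee qddeg grhs hfl sshs
Final line count: 7

Answer: 7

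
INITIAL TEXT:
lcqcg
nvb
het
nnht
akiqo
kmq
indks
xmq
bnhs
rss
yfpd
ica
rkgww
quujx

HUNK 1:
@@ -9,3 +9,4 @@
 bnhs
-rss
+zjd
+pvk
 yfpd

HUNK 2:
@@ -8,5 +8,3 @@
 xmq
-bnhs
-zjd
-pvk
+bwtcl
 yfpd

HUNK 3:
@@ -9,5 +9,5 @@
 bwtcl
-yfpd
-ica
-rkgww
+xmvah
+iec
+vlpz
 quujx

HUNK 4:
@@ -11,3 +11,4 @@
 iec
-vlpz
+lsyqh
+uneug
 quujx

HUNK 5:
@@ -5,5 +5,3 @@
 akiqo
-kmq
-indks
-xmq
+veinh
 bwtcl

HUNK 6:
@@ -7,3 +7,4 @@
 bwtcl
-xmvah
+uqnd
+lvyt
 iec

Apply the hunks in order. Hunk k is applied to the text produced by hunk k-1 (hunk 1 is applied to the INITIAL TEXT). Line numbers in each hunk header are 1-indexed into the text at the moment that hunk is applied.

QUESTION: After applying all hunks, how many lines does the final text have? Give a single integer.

Hunk 1: at line 9 remove [rss] add [zjd,pvk] -> 15 lines: lcqcg nvb het nnht akiqo kmq indks xmq bnhs zjd pvk yfpd ica rkgww quujx
Hunk 2: at line 8 remove [bnhs,zjd,pvk] add [bwtcl] -> 13 lines: lcqcg nvb het nnht akiqo kmq indks xmq bwtcl yfpd ica rkgww quujx
Hunk 3: at line 9 remove [yfpd,ica,rkgww] add [xmvah,iec,vlpz] -> 13 lines: lcqcg nvb het nnht akiqo kmq indks xmq bwtcl xmvah iec vlpz quujx
Hunk 4: at line 11 remove [vlpz] add [lsyqh,uneug] -> 14 lines: lcqcg nvb het nnht akiqo kmq indks xmq bwtcl xmvah iec lsyqh uneug quujx
Hunk 5: at line 5 remove [kmq,indks,xmq] add [veinh] -> 12 lines: lcqcg nvb het nnht akiqo veinh bwtcl xmvah iec lsyqh uneug quujx
Hunk 6: at line 7 remove [xmvah] add [uqnd,lvyt] -> 13 lines: lcqcg nvb het nnht akiqo veinh bwtcl uqnd lvyt iec lsyqh uneug quujx
Final line count: 13

Answer: 13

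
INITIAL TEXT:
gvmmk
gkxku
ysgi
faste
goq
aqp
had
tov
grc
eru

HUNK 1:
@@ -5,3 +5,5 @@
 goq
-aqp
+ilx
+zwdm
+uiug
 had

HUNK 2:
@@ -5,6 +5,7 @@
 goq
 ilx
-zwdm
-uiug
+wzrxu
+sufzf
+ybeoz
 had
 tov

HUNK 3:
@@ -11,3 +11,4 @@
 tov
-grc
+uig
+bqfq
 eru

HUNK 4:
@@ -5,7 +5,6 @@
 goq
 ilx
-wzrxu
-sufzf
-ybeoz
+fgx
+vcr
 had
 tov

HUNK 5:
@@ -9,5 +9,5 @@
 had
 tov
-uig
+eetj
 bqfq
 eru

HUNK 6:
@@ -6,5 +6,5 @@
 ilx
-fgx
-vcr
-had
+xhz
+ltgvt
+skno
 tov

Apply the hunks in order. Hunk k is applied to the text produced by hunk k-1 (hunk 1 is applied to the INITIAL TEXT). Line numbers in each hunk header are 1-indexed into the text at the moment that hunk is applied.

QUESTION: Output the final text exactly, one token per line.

Answer: gvmmk
gkxku
ysgi
faste
goq
ilx
xhz
ltgvt
skno
tov
eetj
bqfq
eru

Derivation:
Hunk 1: at line 5 remove [aqp] add [ilx,zwdm,uiug] -> 12 lines: gvmmk gkxku ysgi faste goq ilx zwdm uiug had tov grc eru
Hunk 2: at line 5 remove [zwdm,uiug] add [wzrxu,sufzf,ybeoz] -> 13 lines: gvmmk gkxku ysgi faste goq ilx wzrxu sufzf ybeoz had tov grc eru
Hunk 3: at line 11 remove [grc] add [uig,bqfq] -> 14 lines: gvmmk gkxku ysgi faste goq ilx wzrxu sufzf ybeoz had tov uig bqfq eru
Hunk 4: at line 5 remove [wzrxu,sufzf,ybeoz] add [fgx,vcr] -> 13 lines: gvmmk gkxku ysgi faste goq ilx fgx vcr had tov uig bqfq eru
Hunk 5: at line 9 remove [uig] add [eetj] -> 13 lines: gvmmk gkxku ysgi faste goq ilx fgx vcr had tov eetj bqfq eru
Hunk 6: at line 6 remove [fgx,vcr,had] add [xhz,ltgvt,skno] -> 13 lines: gvmmk gkxku ysgi faste goq ilx xhz ltgvt skno tov eetj bqfq eru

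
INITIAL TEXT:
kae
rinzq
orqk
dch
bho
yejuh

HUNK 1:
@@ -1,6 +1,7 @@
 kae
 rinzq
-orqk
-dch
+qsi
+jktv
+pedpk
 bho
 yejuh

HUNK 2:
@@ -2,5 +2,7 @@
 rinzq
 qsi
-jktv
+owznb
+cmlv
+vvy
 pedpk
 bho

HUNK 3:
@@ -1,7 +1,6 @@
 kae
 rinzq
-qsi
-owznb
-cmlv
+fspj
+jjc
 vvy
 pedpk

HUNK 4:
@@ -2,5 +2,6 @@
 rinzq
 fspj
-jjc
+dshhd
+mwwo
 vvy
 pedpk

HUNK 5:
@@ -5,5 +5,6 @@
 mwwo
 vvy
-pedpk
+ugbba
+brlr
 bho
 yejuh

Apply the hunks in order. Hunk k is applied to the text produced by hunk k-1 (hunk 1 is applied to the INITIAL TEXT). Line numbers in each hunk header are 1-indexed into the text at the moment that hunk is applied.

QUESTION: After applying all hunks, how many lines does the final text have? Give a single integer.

Answer: 10

Derivation:
Hunk 1: at line 1 remove [orqk,dch] add [qsi,jktv,pedpk] -> 7 lines: kae rinzq qsi jktv pedpk bho yejuh
Hunk 2: at line 2 remove [jktv] add [owznb,cmlv,vvy] -> 9 lines: kae rinzq qsi owznb cmlv vvy pedpk bho yejuh
Hunk 3: at line 1 remove [qsi,owznb,cmlv] add [fspj,jjc] -> 8 lines: kae rinzq fspj jjc vvy pedpk bho yejuh
Hunk 4: at line 2 remove [jjc] add [dshhd,mwwo] -> 9 lines: kae rinzq fspj dshhd mwwo vvy pedpk bho yejuh
Hunk 5: at line 5 remove [pedpk] add [ugbba,brlr] -> 10 lines: kae rinzq fspj dshhd mwwo vvy ugbba brlr bho yejuh
Final line count: 10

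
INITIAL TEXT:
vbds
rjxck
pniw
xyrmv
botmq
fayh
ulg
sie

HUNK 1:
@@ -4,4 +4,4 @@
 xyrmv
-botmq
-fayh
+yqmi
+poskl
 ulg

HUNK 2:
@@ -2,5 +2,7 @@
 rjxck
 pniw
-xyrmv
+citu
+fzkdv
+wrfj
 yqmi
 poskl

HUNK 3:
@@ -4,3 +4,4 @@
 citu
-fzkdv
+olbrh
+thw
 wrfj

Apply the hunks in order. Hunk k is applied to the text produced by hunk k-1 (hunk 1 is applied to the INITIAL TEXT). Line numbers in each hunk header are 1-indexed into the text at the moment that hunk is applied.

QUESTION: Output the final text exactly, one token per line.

Hunk 1: at line 4 remove [botmq,fayh] add [yqmi,poskl] -> 8 lines: vbds rjxck pniw xyrmv yqmi poskl ulg sie
Hunk 2: at line 2 remove [xyrmv] add [citu,fzkdv,wrfj] -> 10 lines: vbds rjxck pniw citu fzkdv wrfj yqmi poskl ulg sie
Hunk 3: at line 4 remove [fzkdv] add [olbrh,thw] -> 11 lines: vbds rjxck pniw citu olbrh thw wrfj yqmi poskl ulg sie

Answer: vbds
rjxck
pniw
citu
olbrh
thw
wrfj
yqmi
poskl
ulg
sie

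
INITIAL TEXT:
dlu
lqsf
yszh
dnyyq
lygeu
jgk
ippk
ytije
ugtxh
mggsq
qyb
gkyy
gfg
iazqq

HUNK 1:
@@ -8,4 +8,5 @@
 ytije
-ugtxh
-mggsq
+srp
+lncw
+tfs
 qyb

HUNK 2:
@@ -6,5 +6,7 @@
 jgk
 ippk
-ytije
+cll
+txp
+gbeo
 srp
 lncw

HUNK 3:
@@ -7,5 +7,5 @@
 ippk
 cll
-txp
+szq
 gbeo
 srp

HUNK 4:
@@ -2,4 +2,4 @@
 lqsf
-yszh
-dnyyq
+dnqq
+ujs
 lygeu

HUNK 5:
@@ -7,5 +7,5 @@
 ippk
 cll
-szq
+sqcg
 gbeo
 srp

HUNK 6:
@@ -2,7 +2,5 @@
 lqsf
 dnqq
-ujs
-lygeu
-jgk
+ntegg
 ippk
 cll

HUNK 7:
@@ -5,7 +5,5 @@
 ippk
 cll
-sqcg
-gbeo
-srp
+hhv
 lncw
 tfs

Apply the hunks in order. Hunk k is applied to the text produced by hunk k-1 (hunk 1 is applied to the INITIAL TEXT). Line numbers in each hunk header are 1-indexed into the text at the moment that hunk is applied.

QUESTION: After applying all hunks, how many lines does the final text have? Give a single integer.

Hunk 1: at line 8 remove [ugtxh,mggsq] add [srp,lncw,tfs] -> 15 lines: dlu lqsf yszh dnyyq lygeu jgk ippk ytije srp lncw tfs qyb gkyy gfg iazqq
Hunk 2: at line 6 remove [ytije] add [cll,txp,gbeo] -> 17 lines: dlu lqsf yszh dnyyq lygeu jgk ippk cll txp gbeo srp lncw tfs qyb gkyy gfg iazqq
Hunk 3: at line 7 remove [txp] add [szq] -> 17 lines: dlu lqsf yszh dnyyq lygeu jgk ippk cll szq gbeo srp lncw tfs qyb gkyy gfg iazqq
Hunk 4: at line 2 remove [yszh,dnyyq] add [dnqq,ujs] -> 17 lines: dlu lqsf dnqq ujs lygeu jgk ippk cll szq gbeo srp lncw tfs qyb gkyy gfg iazqq
Hunk 5: at line 7 remove [szq] add [sqcg] -> 17 lines: dlu lqsf dnqq ujs lygeu jgk ippk cll sqcg gbeo srp lncw tfs qyb gkyy gfg iazqq
Hunk 6: at line 2 remove [ujs,lygeu,jgk] add [ntegg] -> 15 lines: dlu lqsf dnqq ntegg ippk cll sqcg gbeo srp lncw tfs qyb gkyy gfg iazqq
Hunk 7: at line 5 remove [sqcg,gbeo,srp] add [hhv] -> 13 lines: dlu lqsf dnqq ntegg ippk cll hhv lncw tfs qyb gkyy gfg iazqq
Final line count: 13

Answer: 13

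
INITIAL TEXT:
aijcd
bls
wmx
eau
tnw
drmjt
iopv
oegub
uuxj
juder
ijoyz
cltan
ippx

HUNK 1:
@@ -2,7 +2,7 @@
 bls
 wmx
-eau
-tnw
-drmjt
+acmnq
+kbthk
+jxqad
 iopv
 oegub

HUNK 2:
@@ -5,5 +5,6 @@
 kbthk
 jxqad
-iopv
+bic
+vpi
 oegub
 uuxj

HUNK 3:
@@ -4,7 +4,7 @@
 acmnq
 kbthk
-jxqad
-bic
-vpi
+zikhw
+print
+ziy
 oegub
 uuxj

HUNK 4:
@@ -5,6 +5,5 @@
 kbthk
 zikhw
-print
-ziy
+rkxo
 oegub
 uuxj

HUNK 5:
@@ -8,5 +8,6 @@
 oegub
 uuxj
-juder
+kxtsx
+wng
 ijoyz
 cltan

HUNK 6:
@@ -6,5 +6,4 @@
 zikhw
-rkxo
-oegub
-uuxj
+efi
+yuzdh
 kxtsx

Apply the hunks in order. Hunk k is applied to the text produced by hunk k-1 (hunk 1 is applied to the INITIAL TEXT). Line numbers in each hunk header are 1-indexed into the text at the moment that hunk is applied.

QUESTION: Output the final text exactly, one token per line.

Answer: aijcd
bls
wmx
acmnq
kbthk
zikhw
efi
yuzdh
kxtsx
wng
ijoyz
cltan
ippx

Derivation:
Hunk 1: at line 2 remove [eau,tnw,drmjt] add [acmnq,kbthk,jxqad] -> 13 lines: aijcd bls wmx acmnq kbthk jxqad iopv oegub uuxj juder ijoyz cltan ippx
Hunk 2: at line 5 remove [iopv] add [bic,vpi] -> 14 lines: aijcd bls wmx acmnq kbthk jxqad bic vpi oegub uuxj juder ijoyz cltan ippx
Hunk 3: at line 4 remove [jxqad,bic,vpi] add [zikhw,print,ziy] -> 14 lines: aijcd bls wmx acmnq kbthk zikhw print ziy oegub uuxj juder ijoyz cltan ippx
Hunk 4: at line 5 remove [print,ziy] add [rkxo] -> 13 lines: aijcd bls wmx acmnq kbthk zikhw rkxo oegub uuxj juder ijoyz cltan ippx
Hunk 5: at line 8 remove [juder] add [kxtsx,wng] -> 14 lines: aijcd bls wmx acmnq kbthk zikhw rkxo oegub uuxj kxtsx wng ijoyz cltan ippx
Hunk 6: at line 6 remove [rkxo,oegub,uuxj] add [efi,yuzdh] -> 13 lines: aijcd bls wmx acmnq kbthk zikhw efi yuzdh kxtsx wng ijoyz cltan ippx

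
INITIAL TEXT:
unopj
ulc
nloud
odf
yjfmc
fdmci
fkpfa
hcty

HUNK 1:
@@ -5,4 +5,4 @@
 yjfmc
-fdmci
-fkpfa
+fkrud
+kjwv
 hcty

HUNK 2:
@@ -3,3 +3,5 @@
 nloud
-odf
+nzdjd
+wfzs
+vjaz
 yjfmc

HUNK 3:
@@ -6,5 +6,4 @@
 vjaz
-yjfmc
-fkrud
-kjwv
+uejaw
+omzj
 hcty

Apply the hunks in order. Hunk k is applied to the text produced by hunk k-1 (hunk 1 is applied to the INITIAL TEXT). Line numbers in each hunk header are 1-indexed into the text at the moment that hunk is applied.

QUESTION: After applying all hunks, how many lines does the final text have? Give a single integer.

Answer: 9

Derivation:
Hunk 1: at line 5 remove [fdmci,fkpfa] add [fkrud,kjwv] -> 8 lines: unopj ulc nloud odf yjfmc fkrud kjwv hcty
Hunk 2: at line 3 remove [odf] add [nzdjd,wfzs,vjaz] -> 10 lines: unopj ulc nloud nzdjd wfzs vjaz yjfmc fkrud kjwv hcty
Hunk 3: at line 6 remove [yjfmc,fkrud,kjwv] add [uejaw,omzj] -> 9 lines: unopj ulc nloud nzdjd wfzs vjaz uejaw omzj hcty
Final line count: 9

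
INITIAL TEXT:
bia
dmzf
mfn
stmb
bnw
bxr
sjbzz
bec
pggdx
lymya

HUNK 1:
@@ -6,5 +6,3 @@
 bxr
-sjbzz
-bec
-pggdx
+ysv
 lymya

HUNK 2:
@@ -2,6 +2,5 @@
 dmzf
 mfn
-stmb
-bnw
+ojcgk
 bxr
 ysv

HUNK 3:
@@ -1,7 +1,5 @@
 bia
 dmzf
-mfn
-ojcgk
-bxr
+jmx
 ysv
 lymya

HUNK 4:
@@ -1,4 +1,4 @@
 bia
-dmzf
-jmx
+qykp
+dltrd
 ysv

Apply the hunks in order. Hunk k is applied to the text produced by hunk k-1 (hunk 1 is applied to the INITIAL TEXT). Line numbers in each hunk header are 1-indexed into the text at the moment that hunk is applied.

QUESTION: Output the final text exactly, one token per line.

Answer: bia
qykp
dltrd
ysv
lymya

Derivation:
Hunk 1: at line 6 remove [sjbzz,bec,pggdx] add [ysv] -> 8 lines: bia dmzf mfn stmb bnw bxr ysv lymya
Hunk 2: at line 2 remove [stmb,bnw] add [ojcgk] -> 7 lines: bia dmzf mfn ojcgk bxr ysv lymya
Hunk 3: at line 1 remove [mfn,ojcgk,bxr] add [jmx] -> 5 lines: bia dmzf jmx ysv lymya
Hunk 4: at line 1 remove [dmzf,jmx] add [qykp,dltrd] -> 5 lines: bia qykp dltrd ysv lymya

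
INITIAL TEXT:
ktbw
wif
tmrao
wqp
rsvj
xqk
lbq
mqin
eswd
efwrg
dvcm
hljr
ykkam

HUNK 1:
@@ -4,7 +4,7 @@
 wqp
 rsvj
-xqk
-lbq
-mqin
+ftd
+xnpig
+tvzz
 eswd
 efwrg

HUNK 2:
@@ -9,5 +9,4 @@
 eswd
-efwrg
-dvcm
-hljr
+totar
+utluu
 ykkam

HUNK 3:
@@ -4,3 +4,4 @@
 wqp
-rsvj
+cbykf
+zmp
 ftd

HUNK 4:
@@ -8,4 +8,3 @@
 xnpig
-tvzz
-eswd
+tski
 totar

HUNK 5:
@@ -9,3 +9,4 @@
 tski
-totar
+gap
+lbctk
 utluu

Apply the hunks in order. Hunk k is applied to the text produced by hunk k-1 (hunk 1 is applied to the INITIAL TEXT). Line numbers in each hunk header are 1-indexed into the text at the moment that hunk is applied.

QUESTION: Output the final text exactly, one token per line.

Hunk 1: at line 4 remove [xqk,lbq,mqin] add [ftd,xnpig,tvzz] -> 13 lines: ktbw wif tmrao wqp rsvj ftd xnpig tvzz eswd efwrg dvcm hljr ykkam
Hunk 2: at line 9 remove [efwrg,dvcm,hljr] add [totar,utluu] -> 12 lines: ktbw wif tmrao wqp rsvj ftd xnpig tvzz eswd totar utluu ykkam
Hunk 3: at line 4 remove [rsvj] add [cbykf,zmp] -> 13 lines: ktbw wif tmrao wqp cbykf zmp ftd xnpig tvzz eswd totar utluu ykkam
Hunk 4: at line 8 remove [tvzz,eswd] add [tski] -> 12 lines: ktbw wif tmrao wqp cbykf zmp ftd xnpig tski totar utluu ykkam
Hunk 5: at line 9 remove [totar] add [gap,lbctk] -> 13 lines: ktbw wif tmrao wqp cbykf zmp ftd xnpig tski gap lbctk utluu ykkam

Answer: ktbw
wif
tmrao
wqp
cbykf
zmp
ftd
xnpig
tski
gap
lbctk
utluu
ykkam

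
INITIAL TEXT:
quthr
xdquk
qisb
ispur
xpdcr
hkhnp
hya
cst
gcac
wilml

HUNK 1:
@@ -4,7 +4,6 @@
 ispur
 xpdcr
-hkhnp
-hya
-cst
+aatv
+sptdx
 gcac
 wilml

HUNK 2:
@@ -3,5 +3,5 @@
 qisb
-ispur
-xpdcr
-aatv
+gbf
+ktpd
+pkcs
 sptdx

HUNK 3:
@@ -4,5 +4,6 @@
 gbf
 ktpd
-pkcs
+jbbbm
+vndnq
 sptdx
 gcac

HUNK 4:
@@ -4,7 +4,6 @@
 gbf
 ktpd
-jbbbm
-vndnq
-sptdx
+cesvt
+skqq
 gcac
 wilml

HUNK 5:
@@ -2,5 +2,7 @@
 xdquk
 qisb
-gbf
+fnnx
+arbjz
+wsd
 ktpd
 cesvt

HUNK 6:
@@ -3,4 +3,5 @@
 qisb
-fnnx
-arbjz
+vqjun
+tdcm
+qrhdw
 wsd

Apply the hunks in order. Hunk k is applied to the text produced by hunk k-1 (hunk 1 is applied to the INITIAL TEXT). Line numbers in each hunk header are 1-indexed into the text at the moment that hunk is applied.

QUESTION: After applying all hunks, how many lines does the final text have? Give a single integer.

Answer: 12

Derivation:
Hunk 1: at line 4 remove [hkhnp,hya,cst] add [aatv,sptdx] -> 9 lines: quthr xdquk qisb ispur xpdcr aatv sptdx gcac wilml
Hunk 2: at line 3 remove [ispur,xpdcr,aatv] add [gbf,ktpd,pkcs] -> 9 lines: quthr xdquk qisb gbf ktpd pkcs sptdx gcac wilml
Hunk 3: at line 4 remove [pkcs] add [jbbbm,vndnq] -> 10 lines: quthr xdquk qisb gbf ktpd jbbbm vndnq sptdx gcac wilml
Hunk 4: at line 4 remove [jbbbm,vndnq,sptdx] add [cesvt,skqq] -> 9 lines: quthr xdquk qisb gbf ktpd cesvt skqq gcac wilml
Hunk 5: at line 2 remove [gbf] add [fnnx,arbjz,wsd] -> 11 lines: quthr xdquk qisb fnnx arbjz wsd ktpd cesvt skqq gcac wilml
Hunk 6: at line 3 remove [fnnx,arbjz] add [vqjun,tdcm,qrhdw] -> 12 lines: quthr xdquk qisb vqjun tdcm qrhdw wsd ktpd cesvt skqq gcac wilml
Final line count: 12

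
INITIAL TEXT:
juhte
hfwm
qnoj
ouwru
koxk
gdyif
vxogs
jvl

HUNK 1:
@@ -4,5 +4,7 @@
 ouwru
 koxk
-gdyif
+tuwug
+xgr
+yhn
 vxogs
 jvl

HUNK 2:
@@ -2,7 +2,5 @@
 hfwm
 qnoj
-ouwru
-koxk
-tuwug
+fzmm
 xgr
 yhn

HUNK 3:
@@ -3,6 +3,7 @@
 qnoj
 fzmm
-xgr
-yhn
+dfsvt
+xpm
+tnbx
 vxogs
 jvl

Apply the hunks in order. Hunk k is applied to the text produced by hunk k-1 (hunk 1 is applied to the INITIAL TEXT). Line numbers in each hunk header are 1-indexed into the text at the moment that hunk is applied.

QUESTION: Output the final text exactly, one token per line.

Answer: juhte
hfwm
qnoj
fzmm
dfsvt
xpm
tnbx
vxogs
jvl

Derivation:
Hunk 1: at line 4 remove [gdyif] add [tuwug,xgr,yhn] -> 10 lines: juhte hfwm qnoj ouwru koxk tuwug xgr yhn vxogs jvl
Hunk 2: at line 2 remove [ouwru,koxk,tuwug] add [fzmm] -> 8 lines: juhte hfwm qnoj fzmm xgr yhn vxogs jvl
Hunk 3: at line 3 remove [xgr,yhn] add [dfsvt,xpm,tnbx] -> 9 lines: juhte hfwm qnoj fzmm dfsvt xpm tnbx vxogs jvl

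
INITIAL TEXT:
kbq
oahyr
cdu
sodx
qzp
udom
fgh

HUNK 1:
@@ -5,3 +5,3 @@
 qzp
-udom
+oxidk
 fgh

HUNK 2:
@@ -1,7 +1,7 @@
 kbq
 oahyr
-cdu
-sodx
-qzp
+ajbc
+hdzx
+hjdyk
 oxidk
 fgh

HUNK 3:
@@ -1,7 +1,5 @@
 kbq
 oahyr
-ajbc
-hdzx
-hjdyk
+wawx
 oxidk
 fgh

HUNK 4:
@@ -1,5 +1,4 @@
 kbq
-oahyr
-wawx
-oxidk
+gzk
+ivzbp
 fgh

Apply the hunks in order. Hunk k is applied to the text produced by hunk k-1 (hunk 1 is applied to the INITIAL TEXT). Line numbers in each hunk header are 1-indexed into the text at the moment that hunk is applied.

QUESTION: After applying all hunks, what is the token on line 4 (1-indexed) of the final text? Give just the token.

Answer: fgh

Derivation:
Hunk 1: at line 5 remove [udom] add [oxidk] -> 7 lines: kbq oahyr cdu sodx qzp oxidk fgh
Hunk 2: at line 1 remove [cdu,sodx,qzp] add [ajbc,hdzx,hjdyk] -> 7 lines: kbq oahyr ajbc hdzx hjdyk oxidk fgh
Hunk 3: at line 1 remove [ajbc,hdzx,hjdyk] add [wawx] -> 5 lines: kbq oahyr wawx oxidk fgh
Hunk 4: at line 1 remove [oahyr,wawx,oxidk] add [gzk,ivzbp] -> 4 lines: kbq gzk ivzbp fgh
Final line 4: fgh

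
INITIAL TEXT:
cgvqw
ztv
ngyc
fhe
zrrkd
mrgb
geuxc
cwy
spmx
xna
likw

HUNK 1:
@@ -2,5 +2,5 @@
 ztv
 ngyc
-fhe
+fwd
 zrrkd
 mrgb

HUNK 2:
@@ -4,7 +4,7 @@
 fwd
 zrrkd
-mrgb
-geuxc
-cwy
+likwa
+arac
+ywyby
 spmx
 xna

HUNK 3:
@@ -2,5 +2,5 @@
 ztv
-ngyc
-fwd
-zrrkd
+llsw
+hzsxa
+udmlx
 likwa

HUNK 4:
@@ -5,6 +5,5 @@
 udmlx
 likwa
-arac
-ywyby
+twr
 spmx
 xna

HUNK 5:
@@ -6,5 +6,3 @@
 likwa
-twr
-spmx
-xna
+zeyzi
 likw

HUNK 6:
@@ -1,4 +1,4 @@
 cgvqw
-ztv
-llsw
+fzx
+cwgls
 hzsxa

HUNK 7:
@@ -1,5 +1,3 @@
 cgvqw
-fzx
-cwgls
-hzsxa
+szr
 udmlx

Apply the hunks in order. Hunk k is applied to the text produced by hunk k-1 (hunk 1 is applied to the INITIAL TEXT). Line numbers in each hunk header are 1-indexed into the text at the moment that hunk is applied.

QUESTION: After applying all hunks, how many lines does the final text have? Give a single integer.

Answer: 6

Derivation:
Hunk 1: at line 2 remove [fhe] add [fwd] -> 11 lines: cgvqw ztv ngyc fwd zrrkd mrgb geuxc cwy spmx xna likw
Hunk 2: at line 4 remove [mrgb,geuxc,cwy] add [likwa,arac,ywyby] -> 11 lines: cgvqw ztv ngyc fwd zrrkd likwa arac ywyby spmx xna likw
Hunk 3: at line 2 remove [ngyc,fwd,zrrkd] add [llsw,hzsxa,udmlx] -> 11 lines: cgvqw ztv llsw hzsxa udmlx likwa arac ywyby spmx xna likw
Hunk 4: at line 5 remove [arac,ywyby] add [twr] -> 10 lines: cgvqw ztv llsw hzsxa udmlx likwa twr spmx xna likw
Hunk 5: at line 6 remove [twr,spmx,xna] add [zeyzi] -> 8 lines: cgvqw ztv llsw hzsxa udmlx likwa zeyzi likw
Hunk 6: at line 1 remove [ztv,llsw] add [fzx,cwgls] -> 8 lines: cgvqw fzx cwgls hzsxa udmlx likwa zeyzi likw
Hunk 7: at line 1 remove [fzx,cwgls,hzsxa] add [szr] -> 6 lines: cgvqw szr udmlx likwa zeyzi likw
Final line count: 6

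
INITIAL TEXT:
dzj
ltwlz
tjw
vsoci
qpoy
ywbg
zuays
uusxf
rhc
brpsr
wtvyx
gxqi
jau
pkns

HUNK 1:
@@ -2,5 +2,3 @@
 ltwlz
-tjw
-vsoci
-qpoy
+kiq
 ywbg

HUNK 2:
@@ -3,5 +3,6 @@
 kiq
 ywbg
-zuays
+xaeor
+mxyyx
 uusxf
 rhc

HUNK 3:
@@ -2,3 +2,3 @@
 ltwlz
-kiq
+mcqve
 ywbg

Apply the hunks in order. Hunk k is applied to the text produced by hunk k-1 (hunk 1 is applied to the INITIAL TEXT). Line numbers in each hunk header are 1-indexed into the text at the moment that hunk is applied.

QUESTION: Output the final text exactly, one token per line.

Hunk 1: at line 2 remove [tjw,vsoci,qpoy] add [kiq] -> 12 lines: dzj ltwlz kiq ywbg zuays uusxf rhc brpsr wtvyx gxqi jau pkns
Hunk 2: at line 3 remove [zuays] add [xaeor,mxyyx] -> 13 lines: dzj ltwlz kiq ywbg xaeor mxyyx uusxf rhc brpsr wtvyx gxqi jau pkns
Hunk 3: at line 2 remove [kiq] add [mcqve] -> 13 lines: dzj ltwlz mcqve ywbg xaeor mxyyx uusxf rhc brpsr wtvyx gxqi jau pkns

Answer: dzj
ltwlz
mcqve
ywbg
xaeor
mxyyx
uusxf
rhc
brpsr
wtvyx
gxqi
jau
pkns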